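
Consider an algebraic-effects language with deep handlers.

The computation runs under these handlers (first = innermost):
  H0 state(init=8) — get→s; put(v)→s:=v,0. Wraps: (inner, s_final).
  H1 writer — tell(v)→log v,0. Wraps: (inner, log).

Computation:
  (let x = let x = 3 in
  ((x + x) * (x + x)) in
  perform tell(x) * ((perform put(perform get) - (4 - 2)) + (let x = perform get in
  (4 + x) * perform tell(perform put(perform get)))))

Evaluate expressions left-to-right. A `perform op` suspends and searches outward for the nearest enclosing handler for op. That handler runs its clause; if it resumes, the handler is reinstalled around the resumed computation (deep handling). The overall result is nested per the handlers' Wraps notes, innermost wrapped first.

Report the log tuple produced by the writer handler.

Answer: (36, 0)

Evaluation trace:
tell(36) @ H1 ⇒ log+=36
get @ H0 ⇒ 8
put(8) @ H0 ⇒ s:=8
get @ H0 ⇒ 8
get @ H0 ⇒ 8
put(8) @ H0 ⇒ s:=8
tell(0) @ H1 ⇒ log+=0
H0 returns (0, 8)
H1 returns ((0, 8), (36, 0))
= ((0, 8), (36, 0))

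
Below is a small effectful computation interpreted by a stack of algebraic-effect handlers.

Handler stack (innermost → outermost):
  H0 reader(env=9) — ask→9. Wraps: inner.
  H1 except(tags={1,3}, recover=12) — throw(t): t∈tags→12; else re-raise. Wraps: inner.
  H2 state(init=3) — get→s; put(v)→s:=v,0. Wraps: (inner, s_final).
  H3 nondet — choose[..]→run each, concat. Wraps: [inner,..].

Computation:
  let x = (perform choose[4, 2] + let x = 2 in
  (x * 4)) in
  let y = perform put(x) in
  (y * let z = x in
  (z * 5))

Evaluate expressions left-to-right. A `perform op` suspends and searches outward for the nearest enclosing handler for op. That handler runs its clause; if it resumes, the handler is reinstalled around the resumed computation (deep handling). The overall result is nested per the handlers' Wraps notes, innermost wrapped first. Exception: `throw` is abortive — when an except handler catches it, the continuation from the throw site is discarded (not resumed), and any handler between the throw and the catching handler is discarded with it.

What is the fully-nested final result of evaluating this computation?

Working:
choose[4, 2] @ H3
  branch[0] choose=4:
    put(12) @ H2 ⇒ s:=12
    H0 returns 0
    H1 returns 0
    H2 returns (0, 12)
    H3 returns [(0, 12)]
  branch[1] choose=2:
    put(10) @ H2 ⇒ s:=10
    H0 returns 0
    H1 returns 0
    H2 returns (0, 10)
    H3 returns [(0, 10)]
= [(0, 12), (0, 10)]

Answer: [(0, 12), (0, 10)]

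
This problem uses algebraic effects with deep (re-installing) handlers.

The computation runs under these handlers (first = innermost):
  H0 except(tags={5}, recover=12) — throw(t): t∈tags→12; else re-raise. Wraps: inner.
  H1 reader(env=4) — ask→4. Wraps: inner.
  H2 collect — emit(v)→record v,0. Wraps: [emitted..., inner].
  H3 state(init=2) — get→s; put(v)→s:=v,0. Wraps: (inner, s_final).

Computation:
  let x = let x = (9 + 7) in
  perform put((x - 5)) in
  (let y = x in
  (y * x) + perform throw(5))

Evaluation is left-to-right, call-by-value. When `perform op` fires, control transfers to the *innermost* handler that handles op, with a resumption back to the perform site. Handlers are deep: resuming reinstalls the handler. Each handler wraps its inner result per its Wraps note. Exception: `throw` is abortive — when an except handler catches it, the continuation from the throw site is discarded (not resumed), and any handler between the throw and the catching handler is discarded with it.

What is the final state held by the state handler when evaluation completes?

Step-by-step:
put(11) @ H3 ⇒ s:=11
throw(5) @ H0 caught ⇒ 12
H1 returns 12
H2 returns [12]
H3 returns ([12], 11)
= ([12], 11)

Answer: 11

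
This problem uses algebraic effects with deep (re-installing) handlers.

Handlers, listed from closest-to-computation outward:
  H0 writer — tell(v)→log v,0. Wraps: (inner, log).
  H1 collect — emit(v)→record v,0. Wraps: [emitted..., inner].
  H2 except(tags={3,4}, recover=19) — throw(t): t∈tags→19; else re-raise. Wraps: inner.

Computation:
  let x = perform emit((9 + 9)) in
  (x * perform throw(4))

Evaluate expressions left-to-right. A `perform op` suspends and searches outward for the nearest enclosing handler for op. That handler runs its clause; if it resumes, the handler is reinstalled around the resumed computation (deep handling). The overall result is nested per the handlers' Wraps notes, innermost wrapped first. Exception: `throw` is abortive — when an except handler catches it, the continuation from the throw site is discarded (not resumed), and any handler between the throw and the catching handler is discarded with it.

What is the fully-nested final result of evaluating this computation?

Answer: 19

Step-by-step:
emit(18) @ H1 ⇒ out+=18
throw(4) @ H2 caught ⇒ 19
= 19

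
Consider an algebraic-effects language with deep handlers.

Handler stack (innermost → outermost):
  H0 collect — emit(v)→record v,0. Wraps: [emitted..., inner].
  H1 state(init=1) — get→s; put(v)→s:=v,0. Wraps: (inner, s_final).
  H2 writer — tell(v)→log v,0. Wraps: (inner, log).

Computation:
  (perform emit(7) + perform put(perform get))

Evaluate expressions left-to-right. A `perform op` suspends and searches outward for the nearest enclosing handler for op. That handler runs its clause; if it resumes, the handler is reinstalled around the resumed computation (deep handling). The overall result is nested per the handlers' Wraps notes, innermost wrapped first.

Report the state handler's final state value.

Answer: 1

Evaluation trace:
emit(7) @ H0 ⇒ out+=7
get @ H1 ⇒ 1
put(1) @ H1 ⇒ s:=1
H0 returns [7, 0]
H1 returns ([7, 0], 1)
H2 returns (([7, 0], 1), ())
= (([7, 0], 1), ())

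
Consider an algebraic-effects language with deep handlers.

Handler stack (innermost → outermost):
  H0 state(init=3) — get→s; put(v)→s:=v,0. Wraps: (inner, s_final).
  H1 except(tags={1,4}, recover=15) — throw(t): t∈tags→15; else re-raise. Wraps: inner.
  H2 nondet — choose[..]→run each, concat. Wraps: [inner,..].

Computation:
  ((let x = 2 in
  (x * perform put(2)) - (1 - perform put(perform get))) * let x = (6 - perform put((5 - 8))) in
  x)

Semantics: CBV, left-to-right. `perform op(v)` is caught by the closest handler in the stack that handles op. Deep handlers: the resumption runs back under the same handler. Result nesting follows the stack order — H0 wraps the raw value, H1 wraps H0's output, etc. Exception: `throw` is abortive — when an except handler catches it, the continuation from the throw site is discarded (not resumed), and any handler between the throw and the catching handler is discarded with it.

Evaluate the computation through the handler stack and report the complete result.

Answer: [(-6, -3)]

Step-by-step:
put(2) @ H0 ⇒ s:=2
get @ H0 ⇒ 2
put(2) @ H0 ⇒ s:=2
put(-3) @ H0 ⇒ s:=-3
H0 returns (-6, -3)
H1 returns (-6, -3)
H2 returns [(-6, -3)]
= [(-6, -3)]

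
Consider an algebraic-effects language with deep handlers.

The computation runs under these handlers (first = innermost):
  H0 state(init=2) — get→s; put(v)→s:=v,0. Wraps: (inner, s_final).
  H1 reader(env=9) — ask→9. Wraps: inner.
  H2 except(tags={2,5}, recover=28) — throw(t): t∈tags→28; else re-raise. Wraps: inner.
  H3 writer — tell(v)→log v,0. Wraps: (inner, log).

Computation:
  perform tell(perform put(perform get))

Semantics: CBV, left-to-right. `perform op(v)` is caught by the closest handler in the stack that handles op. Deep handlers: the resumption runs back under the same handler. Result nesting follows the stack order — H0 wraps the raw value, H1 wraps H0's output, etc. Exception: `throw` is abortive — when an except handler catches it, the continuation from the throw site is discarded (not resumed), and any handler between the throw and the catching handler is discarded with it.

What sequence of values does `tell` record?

Answer: (0)

Evaluation trace:
get @ H0 ⇒ 2
put(2) @ H0 ⇒ s:=2
tell(0) @ H3 ⇒ log+=0
H0 returns (0, 2)
H1 returns (0, 2)
H2 returns (0, 2)
H3 returns ((0, 2), (0))
= ((0, 2), (0))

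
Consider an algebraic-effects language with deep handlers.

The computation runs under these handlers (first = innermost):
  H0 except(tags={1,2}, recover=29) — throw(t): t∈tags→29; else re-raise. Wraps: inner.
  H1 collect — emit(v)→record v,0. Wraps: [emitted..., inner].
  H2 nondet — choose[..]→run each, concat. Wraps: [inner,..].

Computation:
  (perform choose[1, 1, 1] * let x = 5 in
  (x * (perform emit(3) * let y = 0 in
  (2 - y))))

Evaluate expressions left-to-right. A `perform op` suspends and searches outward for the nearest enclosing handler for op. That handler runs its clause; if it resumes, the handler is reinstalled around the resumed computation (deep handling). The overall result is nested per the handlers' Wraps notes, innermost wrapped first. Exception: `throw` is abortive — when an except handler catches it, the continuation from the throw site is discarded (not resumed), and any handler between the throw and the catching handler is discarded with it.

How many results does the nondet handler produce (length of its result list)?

Working:
choose[1, 1, 1] @ H2
  branch[0] choose=1:
    emit(3) @ H1 ⇒ out+=3
    H0 returns 0
    H1 returns [3, 0]
    H2 returns [[3, 0]]
  branch[1] choose=1:
    emit(3) @ H1 ⇒ out+=3
    H0 returns 0
    H1 returns [3, 0]
    H2 returns [[3, 0]]
  branch[2] choose=1:
    emit(3) @ H1 ⇒ out+=3
    H0 returns 0
    H1 returns [3, 0]
    H2 returns [[3, 0]]
= [[3, 0], [3, 0], [3, 0]]

Answer: 3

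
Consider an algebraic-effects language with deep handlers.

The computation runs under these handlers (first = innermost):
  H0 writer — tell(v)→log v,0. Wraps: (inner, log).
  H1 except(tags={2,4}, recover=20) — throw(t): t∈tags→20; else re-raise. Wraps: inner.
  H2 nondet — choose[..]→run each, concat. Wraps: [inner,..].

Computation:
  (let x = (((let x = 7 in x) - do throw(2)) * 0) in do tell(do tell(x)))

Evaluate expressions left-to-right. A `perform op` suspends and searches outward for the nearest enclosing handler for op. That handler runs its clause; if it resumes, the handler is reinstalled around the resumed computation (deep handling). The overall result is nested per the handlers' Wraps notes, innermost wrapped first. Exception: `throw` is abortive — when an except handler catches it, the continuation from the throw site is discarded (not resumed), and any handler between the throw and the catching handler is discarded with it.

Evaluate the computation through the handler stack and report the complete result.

Evaluation trace:
throw(2) @ H1 caught ⇒ 20
H2 returns [20]
= [20]

Answer: [20]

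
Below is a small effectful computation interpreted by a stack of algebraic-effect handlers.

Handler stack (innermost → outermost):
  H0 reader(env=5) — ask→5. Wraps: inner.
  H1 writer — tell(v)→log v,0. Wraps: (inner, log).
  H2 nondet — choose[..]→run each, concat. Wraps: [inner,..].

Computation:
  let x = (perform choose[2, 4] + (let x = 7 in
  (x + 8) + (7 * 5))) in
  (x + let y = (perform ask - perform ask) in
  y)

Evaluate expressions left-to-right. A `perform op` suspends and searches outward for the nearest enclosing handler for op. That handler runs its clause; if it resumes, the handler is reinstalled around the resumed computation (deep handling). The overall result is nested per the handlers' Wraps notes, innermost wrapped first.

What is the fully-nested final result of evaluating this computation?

Working:
choose[2, 4] @ H2
  branch[0] choose=2:
    ask @ H0 ⇒ 5
    ask @ H0 ⇒ 5
    H0 returns 52
    H1 returns (52, ())
    H2 returns [(52, ())]
  branch[1] choose=4:
    ask @ H0 ⇒ 5
    ask @ H0 ⇒ 5
    H0 returns 54
    H1 returns (54, ())
    H2 returns [(54, ())]
= [(52, ()), (54, ())]

Answer: [(52, ()), (54, ())]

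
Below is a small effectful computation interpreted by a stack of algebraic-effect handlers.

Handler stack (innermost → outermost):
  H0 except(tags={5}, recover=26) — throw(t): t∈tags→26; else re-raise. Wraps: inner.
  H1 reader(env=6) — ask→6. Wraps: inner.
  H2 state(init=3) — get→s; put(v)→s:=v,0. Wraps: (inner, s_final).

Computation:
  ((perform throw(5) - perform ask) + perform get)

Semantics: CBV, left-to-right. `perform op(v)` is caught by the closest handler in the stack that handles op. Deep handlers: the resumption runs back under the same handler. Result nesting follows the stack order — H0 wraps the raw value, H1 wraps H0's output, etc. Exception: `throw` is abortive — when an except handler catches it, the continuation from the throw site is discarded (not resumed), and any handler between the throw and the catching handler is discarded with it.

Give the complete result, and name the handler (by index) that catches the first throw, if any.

Answer: (26, 3) ; first throw caught by: H0

Step-by-step:
throw(5) @ H0 caught ⇒ 26
H1 returns 26
H2 returns (26, 3)
= (26, 3)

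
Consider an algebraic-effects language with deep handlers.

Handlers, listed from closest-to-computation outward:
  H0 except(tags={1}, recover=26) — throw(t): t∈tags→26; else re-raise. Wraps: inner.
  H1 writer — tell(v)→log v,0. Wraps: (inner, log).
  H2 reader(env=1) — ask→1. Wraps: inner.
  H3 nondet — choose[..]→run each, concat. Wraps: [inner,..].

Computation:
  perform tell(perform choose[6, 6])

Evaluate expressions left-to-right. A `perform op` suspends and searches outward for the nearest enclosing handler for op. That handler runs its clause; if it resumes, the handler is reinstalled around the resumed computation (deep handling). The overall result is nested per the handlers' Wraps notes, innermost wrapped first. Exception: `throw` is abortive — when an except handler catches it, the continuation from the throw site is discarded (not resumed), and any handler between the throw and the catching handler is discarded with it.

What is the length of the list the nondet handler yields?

Answer: 2

Working:
choose[6, 6] @ H3
  branch[0] choose=6:
    tell(6) @ H1 ⇒ log+=6
    H0 returns 0
    H1 returns (0, (6))
    H2 returns (0, (6))
    H3 returns [(0, (6))]
  branch[1] choose=6:
    tell(6) @ H1 ⇒ log+=6
    H0 returns 0
    H1 returns (0, (6))
    H2 returns (0, (6))
    H3 returns [(0, (6))]
= [(0, (6)), (0, (6))]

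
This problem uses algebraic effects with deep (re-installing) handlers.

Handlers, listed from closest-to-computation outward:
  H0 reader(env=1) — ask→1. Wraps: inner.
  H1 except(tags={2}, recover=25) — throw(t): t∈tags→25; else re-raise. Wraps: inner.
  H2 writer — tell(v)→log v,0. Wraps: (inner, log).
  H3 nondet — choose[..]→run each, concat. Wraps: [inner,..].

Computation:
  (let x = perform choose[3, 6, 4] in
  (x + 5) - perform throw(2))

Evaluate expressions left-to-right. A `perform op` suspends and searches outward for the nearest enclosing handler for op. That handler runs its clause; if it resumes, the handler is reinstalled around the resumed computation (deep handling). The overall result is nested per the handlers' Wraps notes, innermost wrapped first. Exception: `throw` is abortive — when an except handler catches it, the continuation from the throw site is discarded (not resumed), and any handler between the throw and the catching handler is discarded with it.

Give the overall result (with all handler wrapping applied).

Evaluation trace:
choose[3, 6, 4] @ H3
  branch[0] choose=3:
    throw(2) @ H1 caught ⇒ 25
    H2 returns (25, ())
    H3 returns [(25, ())]
  branch[1] choose=6:
    throw(2) @ H1 caught ⇒ 25
    H2 returns (25, ())
    H3 returns [(25, ())]
  branch[2] choose=4:
    throw(2) @ H1 caught ⇒ 25
    H2 returns (25, ())
    H3 returns [(25, ())]
= [(25, ()), (25, ()), (25, ())]

Answer: [(25, ()), (25, ()), (25, ())]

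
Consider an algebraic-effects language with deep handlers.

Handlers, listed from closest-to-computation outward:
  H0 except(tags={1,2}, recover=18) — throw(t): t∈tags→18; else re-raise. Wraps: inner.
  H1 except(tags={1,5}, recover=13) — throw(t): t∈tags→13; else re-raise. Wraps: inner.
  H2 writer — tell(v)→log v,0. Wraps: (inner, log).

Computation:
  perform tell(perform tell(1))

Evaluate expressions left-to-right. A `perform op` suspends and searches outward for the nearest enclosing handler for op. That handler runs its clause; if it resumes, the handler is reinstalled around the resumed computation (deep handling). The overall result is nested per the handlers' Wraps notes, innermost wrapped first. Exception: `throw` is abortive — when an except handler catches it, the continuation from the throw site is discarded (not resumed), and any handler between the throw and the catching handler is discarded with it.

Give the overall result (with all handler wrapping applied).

Answer: (0, (1, 0))

Evaluation trace:
tell(1) @ H2 ⇒ log+=1
tell(0) @ H2 ⇒ log+=0
H0 returns 0
H1 returns 0
H2 returns (0, (1, 0))
= (0, (1, 0))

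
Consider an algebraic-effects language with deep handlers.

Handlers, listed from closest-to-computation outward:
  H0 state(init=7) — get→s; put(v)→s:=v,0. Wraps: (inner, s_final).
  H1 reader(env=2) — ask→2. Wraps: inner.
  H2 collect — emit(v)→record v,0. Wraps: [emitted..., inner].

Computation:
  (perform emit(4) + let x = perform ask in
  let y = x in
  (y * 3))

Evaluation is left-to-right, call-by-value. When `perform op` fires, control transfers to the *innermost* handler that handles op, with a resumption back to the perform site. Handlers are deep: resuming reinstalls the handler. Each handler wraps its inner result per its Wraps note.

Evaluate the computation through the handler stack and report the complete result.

Answer: [4, (6, 7)]

Step-by-step:
emit(4) @ H2 ⇒ out+=4
ask @ H1 ⇒ 2
H0 returns (6, 7)
H1 returns (6, 7)
H2 returns [4, (6, 7)]
= [4, (6, 7)]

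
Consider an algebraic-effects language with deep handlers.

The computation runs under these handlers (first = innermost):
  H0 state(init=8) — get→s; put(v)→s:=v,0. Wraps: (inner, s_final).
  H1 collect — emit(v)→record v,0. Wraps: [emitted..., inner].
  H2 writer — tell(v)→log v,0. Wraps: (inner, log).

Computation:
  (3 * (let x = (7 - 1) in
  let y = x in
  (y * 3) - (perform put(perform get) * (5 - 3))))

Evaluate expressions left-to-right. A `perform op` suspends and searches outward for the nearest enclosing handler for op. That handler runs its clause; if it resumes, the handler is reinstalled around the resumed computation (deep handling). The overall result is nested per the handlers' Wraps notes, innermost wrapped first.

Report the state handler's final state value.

Step-by-step:
get @ H0 ⇒ 8
put(8) @ H0 ⇒ s:=8
H0 returns (54, 8)
H1 returns [(54, 8)]
H2 returns ([(54, 8)], ())
= ([(54, 8)], ())

Answer: 8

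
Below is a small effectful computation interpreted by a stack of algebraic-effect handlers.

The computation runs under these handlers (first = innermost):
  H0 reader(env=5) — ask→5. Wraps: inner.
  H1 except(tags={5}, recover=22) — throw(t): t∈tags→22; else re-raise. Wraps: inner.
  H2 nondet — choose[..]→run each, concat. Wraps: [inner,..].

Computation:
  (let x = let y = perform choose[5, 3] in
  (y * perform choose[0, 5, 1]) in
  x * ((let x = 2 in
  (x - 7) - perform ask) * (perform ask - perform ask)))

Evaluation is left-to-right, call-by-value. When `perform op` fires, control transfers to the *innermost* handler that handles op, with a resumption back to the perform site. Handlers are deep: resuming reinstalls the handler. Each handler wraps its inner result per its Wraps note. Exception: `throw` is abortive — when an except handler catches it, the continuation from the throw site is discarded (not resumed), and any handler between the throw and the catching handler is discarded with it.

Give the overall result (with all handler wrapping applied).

Step-by-step:
choose[5, 3] @ H2
  branch[0] choose=5:
    choose[0, 5, 1] @ H2
      branch[0] choose=0:
        ask @ H0 ⇒ 5
        ask @ H0 ⇒ 5
        ask @ H0 ⇒ 5
        H0 returns 0
        H1 returns 0
        H2 returns [0]
      branch[1] choose=5:
        ask @ H0 ⇒ 5
        ask @ H0 ⇒ 5
        ask @ H0 ⇒ 5
        H0 returns 0
        H1 returns 0
        H2 returns [0]
      branch[2] choose=1:
        ask @ H0 ⇒ 5
        ask @ H0 ⇒ 5
        ask @ H0 ⇒ 5
        H0 returns 0
        H1 returns 0
        H2 returns [0]
  branch[1] choose=3:
    choose[0, 5, 1] @ H2
      branch[0] choose=0:
        ask @ H0 ⇒ 5
        ask @ H0 ⇒ 5
        ask @ H0 ⇒ 5
        H0 returns 0
        H1 returns 0
        H2 returns [0]
      branch[1] choose=5:
        ask @ H0 ⇒ 5
        ask @ H0 ⇒ 5
        ask @ H0 ⇒ 5
        H0 returns 0
        H1 returns 0
        H2 returns [0]
      branch[2] choose=1:
        ask @ H0 ⇒ 5
        ask @ H0 ⇒ 5
        ask @ H0 ⇒ 5
        H0 returns 0
        H1 returns 0
        H2 returns [0]
= [0, 0, 0, 0, 0, 0]

Answer: [0, 0, 0, 0, 0, 0]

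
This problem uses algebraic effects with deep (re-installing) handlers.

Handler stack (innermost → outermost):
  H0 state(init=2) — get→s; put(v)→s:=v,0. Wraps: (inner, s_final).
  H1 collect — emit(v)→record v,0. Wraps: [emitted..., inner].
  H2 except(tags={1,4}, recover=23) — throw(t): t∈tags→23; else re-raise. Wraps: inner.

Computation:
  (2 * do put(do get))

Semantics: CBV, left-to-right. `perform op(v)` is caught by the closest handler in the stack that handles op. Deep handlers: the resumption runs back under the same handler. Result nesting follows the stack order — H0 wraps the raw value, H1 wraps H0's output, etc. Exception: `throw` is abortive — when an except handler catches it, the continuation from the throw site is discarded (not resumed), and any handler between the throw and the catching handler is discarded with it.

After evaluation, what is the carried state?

Working:
get @ H0 ⇒ 2
put(2) @ H0 ⇒ s:=2
H0 returns (0, 2)
H1 returns [(0, 2)]
H2 returns [(0, 2)]
= [(0, 2)]

Answer: 2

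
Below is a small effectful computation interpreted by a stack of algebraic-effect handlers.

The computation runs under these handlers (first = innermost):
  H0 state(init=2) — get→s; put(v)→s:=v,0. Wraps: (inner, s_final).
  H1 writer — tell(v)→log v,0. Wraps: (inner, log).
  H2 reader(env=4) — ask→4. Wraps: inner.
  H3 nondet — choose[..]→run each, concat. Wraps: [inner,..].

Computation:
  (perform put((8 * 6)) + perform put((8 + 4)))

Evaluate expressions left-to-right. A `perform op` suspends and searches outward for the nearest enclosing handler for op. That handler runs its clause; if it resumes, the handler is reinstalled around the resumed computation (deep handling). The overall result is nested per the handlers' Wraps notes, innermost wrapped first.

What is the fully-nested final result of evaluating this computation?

Answer: [((0, 12), ())]

Evaluation trace:
put(48) @ H0 ⇒ s:=48
put(12) @ H0 ⇒ s:=12
H0 returns (0, 12)
H1 returns ((0, 12), ())
H2 returns ((0, 12), ())
H3 returns [((0, 12), ())]
= [((0, 12), ())]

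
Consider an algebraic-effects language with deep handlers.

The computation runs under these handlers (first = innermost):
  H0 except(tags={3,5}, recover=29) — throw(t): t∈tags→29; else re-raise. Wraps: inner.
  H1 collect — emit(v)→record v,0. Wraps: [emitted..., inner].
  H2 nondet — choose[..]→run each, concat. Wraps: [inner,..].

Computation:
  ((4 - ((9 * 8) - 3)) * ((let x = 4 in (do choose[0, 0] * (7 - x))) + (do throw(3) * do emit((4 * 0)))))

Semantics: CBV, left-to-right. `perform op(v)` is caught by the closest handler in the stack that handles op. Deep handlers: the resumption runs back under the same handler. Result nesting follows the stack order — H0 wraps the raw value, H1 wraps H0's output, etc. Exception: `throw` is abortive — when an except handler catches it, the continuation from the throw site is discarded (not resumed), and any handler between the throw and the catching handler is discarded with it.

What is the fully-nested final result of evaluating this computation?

Answer: [[29], [29]]

Working:
choose[0, 0] @ H2
  branch[0] choose=0:
    throw(3) @ H0 caught ⇒ 29
    H1 returns [29]
    H2 returns [[29]]
  branch[1] choose=0:
    throw(3) @ H0 caught ⇒ 29
    H1 returns [29]
    H2 returns [[29]]
= [[29], [29]]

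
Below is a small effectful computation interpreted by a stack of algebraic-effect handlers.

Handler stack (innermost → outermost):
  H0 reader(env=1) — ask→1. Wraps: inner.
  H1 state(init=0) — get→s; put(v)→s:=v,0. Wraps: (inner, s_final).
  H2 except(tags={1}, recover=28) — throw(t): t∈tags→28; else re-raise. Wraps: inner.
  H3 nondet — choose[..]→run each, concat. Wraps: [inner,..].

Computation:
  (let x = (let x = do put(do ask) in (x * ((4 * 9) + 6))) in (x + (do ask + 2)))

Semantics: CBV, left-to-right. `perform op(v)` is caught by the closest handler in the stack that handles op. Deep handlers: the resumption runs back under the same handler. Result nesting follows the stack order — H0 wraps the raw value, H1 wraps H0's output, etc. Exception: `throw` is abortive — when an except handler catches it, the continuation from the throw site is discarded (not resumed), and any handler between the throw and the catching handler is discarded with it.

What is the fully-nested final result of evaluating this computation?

Working:
ask @ H0 ⇒ 1
put(1) @ H1 ⇒ s:=1
ask @ H0 ⇒ 1
H0 returns 3
H1 returns (3, 1)
H2 returns (3, 1)
H3 returns [(3, 1)]
= [(3, 1)]

Answer: [(3, 1)]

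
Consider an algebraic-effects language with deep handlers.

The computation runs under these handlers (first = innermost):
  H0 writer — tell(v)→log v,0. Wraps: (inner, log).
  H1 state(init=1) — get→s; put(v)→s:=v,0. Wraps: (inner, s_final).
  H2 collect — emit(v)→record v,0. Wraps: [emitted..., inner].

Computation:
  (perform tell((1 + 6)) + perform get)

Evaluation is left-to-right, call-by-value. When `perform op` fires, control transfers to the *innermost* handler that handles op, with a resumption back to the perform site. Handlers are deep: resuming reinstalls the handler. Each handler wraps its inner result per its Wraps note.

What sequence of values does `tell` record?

Answer: (7)

Step-by-step:
tell(7) @ H0 ⇒ log+=7
get @ H1 ⇒ 1
H0 returns (1, (7))
H1 returns ((1, (7)), 1)
H2 returns [((1, (7)), 1)]
= [((1, (7)), 1)]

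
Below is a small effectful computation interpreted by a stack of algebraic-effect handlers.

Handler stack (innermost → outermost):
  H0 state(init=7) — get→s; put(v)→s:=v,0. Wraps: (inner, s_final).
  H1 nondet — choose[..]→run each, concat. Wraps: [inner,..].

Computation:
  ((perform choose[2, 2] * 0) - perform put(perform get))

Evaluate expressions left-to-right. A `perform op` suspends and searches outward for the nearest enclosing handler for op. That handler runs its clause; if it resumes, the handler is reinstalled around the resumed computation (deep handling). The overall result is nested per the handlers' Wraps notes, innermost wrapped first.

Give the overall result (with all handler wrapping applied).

Answer: [(0, 7), (0, 7)]

Evaluation trace:
choose[2, 2] @ H1
  branch[0] choose=2:
    get @ H0 ⇒ 7
    put(7) @ H0 ⇒ s:=7
    H0 returns (0, 7)
    H1 returns [(0, 7)]
  branch[1] choose=2:
    get @ H0 ⇒ 7
    put(7) @ H0 ⇒ s:=7
    H0 returns (0, 7)
    H1 returns [(0, 7)]
= [(0, 7), (0, 7)]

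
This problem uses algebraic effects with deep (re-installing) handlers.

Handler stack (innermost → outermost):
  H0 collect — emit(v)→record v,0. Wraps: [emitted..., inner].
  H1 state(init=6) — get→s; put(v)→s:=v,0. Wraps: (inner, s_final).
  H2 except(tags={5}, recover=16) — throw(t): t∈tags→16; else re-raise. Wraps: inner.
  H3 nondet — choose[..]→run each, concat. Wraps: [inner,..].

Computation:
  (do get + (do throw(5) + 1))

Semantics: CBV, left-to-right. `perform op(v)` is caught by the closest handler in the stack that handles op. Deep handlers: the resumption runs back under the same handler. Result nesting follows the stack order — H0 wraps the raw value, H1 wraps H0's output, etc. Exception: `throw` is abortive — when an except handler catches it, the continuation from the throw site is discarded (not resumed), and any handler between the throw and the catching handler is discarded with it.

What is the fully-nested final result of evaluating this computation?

Step-by-step:
get @ H1 ⇒ 6
throw(5) @ H2 caught ⇒ 16
H3 returns [16]
= [16]

Answer: [16]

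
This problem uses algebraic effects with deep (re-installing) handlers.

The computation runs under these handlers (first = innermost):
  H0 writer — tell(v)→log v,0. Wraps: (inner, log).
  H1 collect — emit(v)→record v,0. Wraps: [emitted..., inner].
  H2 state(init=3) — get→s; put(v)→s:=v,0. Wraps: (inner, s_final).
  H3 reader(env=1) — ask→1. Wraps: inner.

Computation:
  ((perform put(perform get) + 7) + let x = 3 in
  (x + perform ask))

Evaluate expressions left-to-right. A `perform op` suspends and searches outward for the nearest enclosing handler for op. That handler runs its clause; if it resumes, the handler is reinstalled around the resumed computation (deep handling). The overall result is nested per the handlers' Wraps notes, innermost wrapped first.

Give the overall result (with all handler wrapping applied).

Step-by-step:
get @ H2 ⇒ 3
put(3) @ H2 ⇒ s:=3
ask @ H3 ⇒ 1
H0 returns (11, ())
H1 returns [(11, ())]
H2 returns ([(11, ())], 3)
H3 returns ([(11, ())], 3)
= ([(11, ())], 3)

Answer: ([(11, ())], 3)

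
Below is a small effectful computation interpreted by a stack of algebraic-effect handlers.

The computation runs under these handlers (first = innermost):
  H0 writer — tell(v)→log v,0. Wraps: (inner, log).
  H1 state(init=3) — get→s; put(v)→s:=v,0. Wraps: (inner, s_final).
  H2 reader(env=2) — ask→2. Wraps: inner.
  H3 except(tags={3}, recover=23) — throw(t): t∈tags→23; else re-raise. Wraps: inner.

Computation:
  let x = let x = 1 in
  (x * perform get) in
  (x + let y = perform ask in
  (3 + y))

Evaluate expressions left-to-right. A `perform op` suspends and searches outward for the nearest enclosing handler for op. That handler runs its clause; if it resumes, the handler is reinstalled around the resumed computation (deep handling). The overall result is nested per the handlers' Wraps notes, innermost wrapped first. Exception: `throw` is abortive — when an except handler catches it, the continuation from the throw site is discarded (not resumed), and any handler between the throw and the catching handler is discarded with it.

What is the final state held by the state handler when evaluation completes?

Answer: 3

Working:
get @ H1 ⇒ 3
ask @ H2 ⇒ 2
H0 returns (8, ())
H1 returns ((8, ()), 3)
H2 returns ((8, ()), 3)
H3 returns ((8, ()), 3)
= ((8, ()), 3)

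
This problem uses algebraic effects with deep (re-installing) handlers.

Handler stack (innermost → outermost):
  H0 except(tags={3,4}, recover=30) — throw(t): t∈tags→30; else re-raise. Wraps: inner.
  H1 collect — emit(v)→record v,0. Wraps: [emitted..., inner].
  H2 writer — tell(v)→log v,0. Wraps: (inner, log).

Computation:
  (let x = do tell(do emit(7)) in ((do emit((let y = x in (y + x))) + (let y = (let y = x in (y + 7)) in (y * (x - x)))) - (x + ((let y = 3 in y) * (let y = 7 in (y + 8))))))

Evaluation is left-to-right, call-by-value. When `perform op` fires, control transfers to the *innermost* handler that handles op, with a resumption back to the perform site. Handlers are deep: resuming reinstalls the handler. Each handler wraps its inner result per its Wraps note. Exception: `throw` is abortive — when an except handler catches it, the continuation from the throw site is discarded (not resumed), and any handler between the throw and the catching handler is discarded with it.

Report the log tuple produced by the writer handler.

Answer: (0)

Step-by-step:
emit(7) @ H1 ⇒ out+=7
tell(0) @ H2 ⇒ log+=0
emit(0) @ H1 ⇒ out+=0
H0 returns -45
H1 returns [7, 0, -45]
H2 returns ([7, 0, -45], (0))
= ([7, 0, -45], (0))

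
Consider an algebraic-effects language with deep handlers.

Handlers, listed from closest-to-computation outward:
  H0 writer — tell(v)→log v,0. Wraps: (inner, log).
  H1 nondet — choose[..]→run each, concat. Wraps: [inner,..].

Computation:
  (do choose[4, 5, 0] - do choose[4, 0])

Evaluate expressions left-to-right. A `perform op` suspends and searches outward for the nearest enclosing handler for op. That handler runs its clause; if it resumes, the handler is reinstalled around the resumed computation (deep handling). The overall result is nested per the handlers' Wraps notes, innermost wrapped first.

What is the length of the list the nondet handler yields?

Answer: 6

Working:
choose[4, 5, 0] @ H1
  branch[0] choose=4:
    choose[4, 0] @ H1
      branch[0] choose=4:
        H0 returns (0, ())
        H1 returns [(0, ())]
      branch[1] choose=0:
        H0 returns (4, ())
        H1 returns [(4, ())]
  branch[1] choose=5:
    choose[4, 0] @ H1
      branch[0] choose=4:
        H0 returns (1, ())
        H1 returns [(1, ())]
      branch[1] choose=0:
        H0 returns (5, ())
        H1 returns [(5, ())]
  branch[2] choose=0:
    choose[4, 0] @ H1
      branch[0] choose=4:
        H0 returns (-4, ())
        H1 returns [(-4, ())]
      branch[1] choose=0:
        H0 returns (0, ())
        H1 returns [(0, ())]
= [(0, ()), (4, ()), (1, ()), (5, ()), (-4, ()), (0, ())]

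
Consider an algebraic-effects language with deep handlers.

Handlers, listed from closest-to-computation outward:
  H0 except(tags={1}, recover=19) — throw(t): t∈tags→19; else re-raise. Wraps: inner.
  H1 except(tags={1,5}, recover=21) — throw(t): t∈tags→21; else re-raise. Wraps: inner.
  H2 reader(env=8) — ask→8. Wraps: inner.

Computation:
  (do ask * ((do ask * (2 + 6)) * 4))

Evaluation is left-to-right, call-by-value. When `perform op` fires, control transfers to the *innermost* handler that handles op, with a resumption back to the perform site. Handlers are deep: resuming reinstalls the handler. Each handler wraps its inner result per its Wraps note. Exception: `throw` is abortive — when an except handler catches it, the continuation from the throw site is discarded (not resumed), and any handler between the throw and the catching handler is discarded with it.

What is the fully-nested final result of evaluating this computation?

Answer: 2048

Working:
ask @ H2 ⇒ 8
ask @ H2 ⇒ 8
H0 returns 2048
H1 returns 2048
H2 returns 2048
= 2048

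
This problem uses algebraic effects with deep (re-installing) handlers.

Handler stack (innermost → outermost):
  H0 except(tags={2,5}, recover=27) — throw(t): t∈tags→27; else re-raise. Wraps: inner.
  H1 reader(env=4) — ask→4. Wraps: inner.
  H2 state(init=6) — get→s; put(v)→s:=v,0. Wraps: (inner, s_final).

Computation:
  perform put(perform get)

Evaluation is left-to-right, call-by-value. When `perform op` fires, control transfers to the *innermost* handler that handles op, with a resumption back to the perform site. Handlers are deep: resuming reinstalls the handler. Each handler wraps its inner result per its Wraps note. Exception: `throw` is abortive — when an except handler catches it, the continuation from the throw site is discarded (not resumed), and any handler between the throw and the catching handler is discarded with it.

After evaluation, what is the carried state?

Answer: 6

Evaluation trace:
get @ H2 ⇒ 6
put(6) @ H2 ⇒ s:=6
H0 returns 0
H1 returns 0
H2 returns (0, 6)
= (0, 6)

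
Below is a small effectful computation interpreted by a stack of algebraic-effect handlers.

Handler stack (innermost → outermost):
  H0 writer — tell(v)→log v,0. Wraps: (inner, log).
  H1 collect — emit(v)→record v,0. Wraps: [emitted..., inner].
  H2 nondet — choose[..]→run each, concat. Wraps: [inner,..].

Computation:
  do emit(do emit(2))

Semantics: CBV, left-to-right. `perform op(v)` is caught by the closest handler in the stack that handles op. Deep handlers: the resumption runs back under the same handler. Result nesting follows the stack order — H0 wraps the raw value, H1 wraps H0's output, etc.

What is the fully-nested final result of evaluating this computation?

Answer: [[2, 0, (0, ())]]

Working:
emit(2) @ H1 ⇒ out+=2
emit(0) @ H1 ⇒ out+=0
H0 returns (0, ())
H1 returns [2, 0, (0, ())]
H2 returns [[2, 0, (0, ())]]
= [[2, 0, (0, ())]]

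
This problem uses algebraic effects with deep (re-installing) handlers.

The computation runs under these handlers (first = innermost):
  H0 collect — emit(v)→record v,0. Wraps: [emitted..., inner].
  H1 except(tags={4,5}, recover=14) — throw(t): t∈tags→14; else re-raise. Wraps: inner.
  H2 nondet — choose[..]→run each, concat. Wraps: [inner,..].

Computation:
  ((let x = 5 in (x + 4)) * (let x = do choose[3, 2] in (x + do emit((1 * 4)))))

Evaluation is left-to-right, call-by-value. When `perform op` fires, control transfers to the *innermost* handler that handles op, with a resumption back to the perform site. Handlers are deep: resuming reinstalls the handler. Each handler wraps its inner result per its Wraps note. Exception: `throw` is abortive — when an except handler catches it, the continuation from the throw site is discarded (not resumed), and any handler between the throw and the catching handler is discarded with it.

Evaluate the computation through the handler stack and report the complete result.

Answer: [[4, 27], [4, 18]]

Evaluation trace:
choose[3, 2] @ H2
  branch[0] choose=3:
    emit(4) @ H0 ⇒ out+=4
    H0 returns [4, 27]
    H1 returns [4, 27]
    H2 returns [[4, 27]]
  branch[1] choose=2:
    emit(4) @ H0 ⇒ out+=4
    H0 returns [4, 18]
    H1 returns [4, 18]
    H2 returns [[4, 18]]
= [[4, 27], [4, 18]]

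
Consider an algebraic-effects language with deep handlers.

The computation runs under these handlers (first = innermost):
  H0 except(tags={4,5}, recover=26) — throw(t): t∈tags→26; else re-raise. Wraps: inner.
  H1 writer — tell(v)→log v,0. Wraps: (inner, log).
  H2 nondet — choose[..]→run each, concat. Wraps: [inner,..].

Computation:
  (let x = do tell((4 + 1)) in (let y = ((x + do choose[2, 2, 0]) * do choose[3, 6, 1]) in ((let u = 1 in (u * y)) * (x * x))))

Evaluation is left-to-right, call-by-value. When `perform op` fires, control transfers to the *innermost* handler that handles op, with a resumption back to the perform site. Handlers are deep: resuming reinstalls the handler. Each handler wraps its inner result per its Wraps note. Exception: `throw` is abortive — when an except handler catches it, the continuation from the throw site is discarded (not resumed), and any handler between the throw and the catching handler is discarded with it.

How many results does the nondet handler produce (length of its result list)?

Working:
tell(5) @ H1 ⇒ log+=5
choose[2, 2, 0] @ H2
  branch[0] choose=2:
    choose[3, 6, 1] @ H2
      branch[0] choose=3:
        H0 returns 0
        H1 returns (0, (5))
        H2 returns [(0, (5))]
      branch[1] choose=6:
        H0 returns 0
        H1 returns (0, (5))
        H2 returns [(0, (5))]
      branch[2] choose=1:
        H0 returns 0
        H1 returns (0, (5))
        H2 returns [(0, (5))]
  branch[1] choose=2:
    choose[3, 6, 1] @ H2
      branch[0] choose=3:
        H0 returns 0
        H1 returns (0, (5))
        H2 returns [(0, (5))]
      branch[1] choose=6:
        H0 returns 0
        H1 returns (0, (5))
        H2 returns [(0, (5))]
      branch[2] choose=1:
        H0 returns 0
        H1 returns (0, (5))
        H2 returns [(0, (5))]
  branch[2] choose=0:
    choose[3, 6, 1] @ H2
      branch[0] choose=3:
        H0 returns 0
        H1 returns (0, (5))
        H2 returns [(0, (5))]
      branch[1] choose=6:
        H0 returns 0
        H1 returns (0, (5))
        H2 returns [(0, (5))]
      branch[2] choose=1:
        H0 returns 0
        H1 returns (0, (5))
        H2 returns [(0, (5))]
= [(0, (5)), (0, (5)), (0, (5)), (0, (5)), (0, (5)), (0, (5)), (0, (5)), (0, (5)), (0, (5))]

Answer: 9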